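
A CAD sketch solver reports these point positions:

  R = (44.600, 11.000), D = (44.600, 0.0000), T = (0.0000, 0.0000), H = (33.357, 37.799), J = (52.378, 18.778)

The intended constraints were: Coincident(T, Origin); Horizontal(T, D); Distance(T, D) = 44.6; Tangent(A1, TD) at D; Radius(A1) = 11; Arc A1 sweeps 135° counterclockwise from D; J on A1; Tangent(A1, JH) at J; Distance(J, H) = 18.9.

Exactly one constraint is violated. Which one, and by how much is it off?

Distance(J, H) = 18.9 — off by 8.00.

T = (0.00, 0.00) ✓; T.y = 0.00, D.y = 0.00 ✓; |TD| = 44.60 ✓; ∠(RD, DT) = 90.00° ✓; |RD| = 11.00 ✓; bearing(R→J) − bearing(R→D) = 135.0° ✓; |RJ| = 11.00 ✓; ∠(RJ, JH) = 90.00° ✓; |JH| = 26.90 ✗.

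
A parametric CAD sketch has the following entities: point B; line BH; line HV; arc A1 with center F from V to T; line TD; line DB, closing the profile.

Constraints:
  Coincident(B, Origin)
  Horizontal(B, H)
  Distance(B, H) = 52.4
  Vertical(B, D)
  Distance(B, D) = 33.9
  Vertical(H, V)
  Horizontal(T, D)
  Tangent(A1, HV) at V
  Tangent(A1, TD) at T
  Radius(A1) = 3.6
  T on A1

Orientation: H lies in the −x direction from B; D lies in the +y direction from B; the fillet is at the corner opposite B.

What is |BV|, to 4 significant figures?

60.53

B is at the origin; B and H share the same y with |BH| = 52.4 and H on the −x side, so H = (-52.40, 0.000). B and D share the same x with |BD| = 33.9 and D on the +y side, so D = (0.000, 33.90). The virtual corner opposite B is at (-52.40, 33.90). A1 meets HV tangentially, so FV is at right angles to HV and the tangent condition forces FT to be normal to TD, with radius 3.6, so the center F sits 3.6 in from both sides at F = (-48.80, 30.30). That places the tangent points at V = (-52.40, 30.30) on HV and T = (-48.80, 33.90) on TD. Then |BV| = |V − B| = 60.53.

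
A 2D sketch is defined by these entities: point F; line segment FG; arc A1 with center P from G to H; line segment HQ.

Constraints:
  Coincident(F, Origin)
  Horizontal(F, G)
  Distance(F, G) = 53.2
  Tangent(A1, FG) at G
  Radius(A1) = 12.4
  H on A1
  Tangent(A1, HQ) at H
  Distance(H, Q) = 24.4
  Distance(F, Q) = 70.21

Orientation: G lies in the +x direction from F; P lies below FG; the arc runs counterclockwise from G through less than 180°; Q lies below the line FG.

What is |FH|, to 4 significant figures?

47.71

Checks: F.y = 0.00, G.y = 0.00 ✓; |PH| = 12.40 ✓; ∠(PH, HQ) = 90.00° ✓; |HQ| = 24.40 ✓; |FQ| = 70.21 ✓.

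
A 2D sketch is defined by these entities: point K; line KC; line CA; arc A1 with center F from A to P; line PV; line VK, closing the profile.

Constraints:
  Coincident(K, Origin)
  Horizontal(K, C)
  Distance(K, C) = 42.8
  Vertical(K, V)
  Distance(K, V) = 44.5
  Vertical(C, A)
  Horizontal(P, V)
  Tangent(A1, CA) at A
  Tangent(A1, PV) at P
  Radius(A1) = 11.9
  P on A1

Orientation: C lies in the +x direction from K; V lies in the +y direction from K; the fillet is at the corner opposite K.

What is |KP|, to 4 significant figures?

54.18

The virtual corner opposite K is at (42.80, 44.50). A1 meets CA tangentially, so FA is at right angles to CA and A1 meets PV tangentially, so FP is at right angles to PV, with radius 11.9, so the center F sits 11.9 in from both sides at F = (30.90, 32.60). That places the tangent points at A = (42.80, 32.60) on CA and P = (30.90, 44.50) on PV. Then |KP| = |P − K| = 54.18.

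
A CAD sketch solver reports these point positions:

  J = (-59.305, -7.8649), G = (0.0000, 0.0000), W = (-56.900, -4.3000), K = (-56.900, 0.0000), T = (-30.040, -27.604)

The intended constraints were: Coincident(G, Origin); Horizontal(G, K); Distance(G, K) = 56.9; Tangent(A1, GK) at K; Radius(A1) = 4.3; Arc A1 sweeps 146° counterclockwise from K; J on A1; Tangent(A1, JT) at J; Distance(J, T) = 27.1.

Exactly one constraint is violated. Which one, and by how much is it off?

Distance(J, T) = 27.1 — off by 8.20.

G = (0.00, 0.00) ✓; G.y = 0.00, K.y = 0.00 ✓; |GK| = 56.90 ✓; ∠(WK, KG) = 90.00° ✓; |WK| = 4.300 ✓; bearing(W→J) − bearing(W→K) = 146.0° ✓; |WJ| = 4.300 ✓; ∠(WJ, JT) = 89.99° ✓; |JT| = 35.30 ✗.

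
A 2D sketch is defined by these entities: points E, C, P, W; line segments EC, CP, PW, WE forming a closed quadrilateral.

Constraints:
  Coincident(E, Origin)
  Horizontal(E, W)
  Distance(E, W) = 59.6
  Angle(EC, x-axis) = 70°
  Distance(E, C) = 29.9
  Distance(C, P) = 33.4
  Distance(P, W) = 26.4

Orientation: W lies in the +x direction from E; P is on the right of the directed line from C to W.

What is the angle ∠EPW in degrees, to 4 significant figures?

163.8°

Checks: |CP| = 33.40 ✓; |PW| = 26.40 ✓.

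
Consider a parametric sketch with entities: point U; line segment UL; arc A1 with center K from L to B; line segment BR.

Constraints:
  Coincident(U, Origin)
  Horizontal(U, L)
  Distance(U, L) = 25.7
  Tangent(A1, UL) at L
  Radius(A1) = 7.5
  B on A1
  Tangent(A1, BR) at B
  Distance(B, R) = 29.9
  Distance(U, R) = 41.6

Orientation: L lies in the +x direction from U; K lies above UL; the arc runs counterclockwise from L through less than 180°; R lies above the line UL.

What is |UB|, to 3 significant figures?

34.1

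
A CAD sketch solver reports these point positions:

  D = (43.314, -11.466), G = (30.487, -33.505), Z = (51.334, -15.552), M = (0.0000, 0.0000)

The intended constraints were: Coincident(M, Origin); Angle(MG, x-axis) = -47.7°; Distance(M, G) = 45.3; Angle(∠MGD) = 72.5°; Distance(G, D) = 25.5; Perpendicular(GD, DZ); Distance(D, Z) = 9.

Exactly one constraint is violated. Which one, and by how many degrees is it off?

Perpendicular(GD, DZ) — off by 3.20°.

M = (0.00, 0.00) ✓; MG at -47.70° ✓; |MG| = 45.30 ✓; ∠MGD = 72.50° ✓; |GD| = 25.50 ✓; ∠(GD, DZ) = 86.80° ✗; |DZ| = 9.001 ✓.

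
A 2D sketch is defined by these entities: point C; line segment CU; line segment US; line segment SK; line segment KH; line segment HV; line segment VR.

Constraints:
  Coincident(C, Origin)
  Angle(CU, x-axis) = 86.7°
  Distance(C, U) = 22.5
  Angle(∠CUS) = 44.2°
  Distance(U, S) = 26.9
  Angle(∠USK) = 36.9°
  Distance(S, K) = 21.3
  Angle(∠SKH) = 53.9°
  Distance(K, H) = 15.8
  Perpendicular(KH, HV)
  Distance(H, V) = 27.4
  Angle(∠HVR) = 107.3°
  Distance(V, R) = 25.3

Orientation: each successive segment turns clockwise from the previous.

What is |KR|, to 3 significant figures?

35.9

KH ⟂ HV, so HV runs at -48.3°; with |HV| = 27.4, V = (28.1, -3.32). ∠HVR = 107.3° gives VR at -121° from the x-axis; with |VR| = 25.3, R = (15.1, -25.0). Then |KR| = |R − K| = 35.9.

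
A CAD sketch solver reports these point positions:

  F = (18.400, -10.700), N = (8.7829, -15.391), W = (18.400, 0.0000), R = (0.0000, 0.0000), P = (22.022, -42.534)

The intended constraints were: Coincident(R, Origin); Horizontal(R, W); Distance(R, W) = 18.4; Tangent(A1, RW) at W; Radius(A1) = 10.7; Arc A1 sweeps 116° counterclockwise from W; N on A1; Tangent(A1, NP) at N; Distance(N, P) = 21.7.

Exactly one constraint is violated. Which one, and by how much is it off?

Distance(N, P) = 21.7 — off by 8.50.

R = (0.00, 0.00) ✓; R.y = 0.00, W.y = 0.00 ✓; |RW| = 18.40 ✓; ∠(FW, WR) = 90.00° ✓; |FW| = 10.70 ✓; bearing(F→N) − bearing(F→W) = 116.0° ✓; |FN| = 10.70 ✓; ∠(FN, NP) = 90.00° ✓; |NP| = 30.20 ✗.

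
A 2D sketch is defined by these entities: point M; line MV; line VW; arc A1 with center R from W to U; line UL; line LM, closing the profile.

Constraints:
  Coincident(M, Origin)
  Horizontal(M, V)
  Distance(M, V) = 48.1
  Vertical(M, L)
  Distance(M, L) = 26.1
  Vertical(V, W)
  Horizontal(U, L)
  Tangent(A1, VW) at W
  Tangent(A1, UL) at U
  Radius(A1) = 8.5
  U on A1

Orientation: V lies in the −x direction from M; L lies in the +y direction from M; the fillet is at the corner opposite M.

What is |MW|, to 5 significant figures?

51.219

The virtual corner opposite M is at (-48.100, 26.100). Tangency of A1 to VW means the radius RW is perpendicular to VW and A1 meets UL tangentially, so RU is at right angles to UL, with radius 8.5, so the center R sits 8.5 in from both sides at R = (-39.600, 17.600). That places the tangent points at W = (-48.100, 17.600) on VW and U = (-39.600, 26.100) on UL. Then |MW| = |W − M| = 51.219.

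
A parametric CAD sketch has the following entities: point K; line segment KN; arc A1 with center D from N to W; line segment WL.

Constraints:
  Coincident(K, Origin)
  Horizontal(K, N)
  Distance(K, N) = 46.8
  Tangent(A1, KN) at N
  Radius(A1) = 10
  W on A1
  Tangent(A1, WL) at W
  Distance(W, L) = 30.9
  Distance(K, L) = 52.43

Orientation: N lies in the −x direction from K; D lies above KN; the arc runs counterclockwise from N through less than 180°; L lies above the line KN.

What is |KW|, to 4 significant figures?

37.95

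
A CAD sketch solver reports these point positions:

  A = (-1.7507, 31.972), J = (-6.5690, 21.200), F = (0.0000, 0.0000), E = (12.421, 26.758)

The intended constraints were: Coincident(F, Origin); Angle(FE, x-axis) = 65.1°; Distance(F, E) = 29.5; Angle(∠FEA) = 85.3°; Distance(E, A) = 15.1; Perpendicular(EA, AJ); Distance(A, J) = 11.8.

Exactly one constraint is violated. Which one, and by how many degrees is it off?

Perpendicular(EA, AJ) — off by 3.90°.

F = (0.00, 0.00) ✓; FE at 65.10° ✓; |FE| = 29.50 ✓; ∠FEA = 85.30° ✓; |EA| = 15.10 ✓; ∠(EA, AJ) = 86.10° ✗; |AJ| = 11.80 ✓.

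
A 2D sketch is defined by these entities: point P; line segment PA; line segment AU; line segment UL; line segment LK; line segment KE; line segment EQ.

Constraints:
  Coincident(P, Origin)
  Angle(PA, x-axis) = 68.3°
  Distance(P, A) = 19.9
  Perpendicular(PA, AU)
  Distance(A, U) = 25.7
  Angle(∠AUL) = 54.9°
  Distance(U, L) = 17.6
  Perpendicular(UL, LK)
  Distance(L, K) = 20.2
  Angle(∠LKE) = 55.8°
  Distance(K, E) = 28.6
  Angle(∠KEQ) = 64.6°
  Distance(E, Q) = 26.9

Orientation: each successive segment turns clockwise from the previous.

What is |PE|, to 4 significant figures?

37.51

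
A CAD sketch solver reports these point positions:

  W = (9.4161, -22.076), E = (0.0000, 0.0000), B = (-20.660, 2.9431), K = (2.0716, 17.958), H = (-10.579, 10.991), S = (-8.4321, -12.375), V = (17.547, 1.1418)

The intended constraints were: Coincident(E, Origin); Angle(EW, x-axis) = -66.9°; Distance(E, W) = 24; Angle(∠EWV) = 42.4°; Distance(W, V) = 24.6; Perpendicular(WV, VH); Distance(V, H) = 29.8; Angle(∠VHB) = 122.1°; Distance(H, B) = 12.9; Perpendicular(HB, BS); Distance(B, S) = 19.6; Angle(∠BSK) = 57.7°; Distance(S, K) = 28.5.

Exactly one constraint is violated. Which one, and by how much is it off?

Distance(S, K) = 28.5 — off by 3.60.

E = (0.00, 0.00) ✓; EW at -66.90° ✓; |EW| = 24.00 ✓; ∠EWV = 42.40° ✓; |WV| = 24.60 ✓; ∠(WV, VH) = 90.00° ✓; |VH| = 29.80 ✓; ∠VHB = 122.1° ✓; |HB| = 12.90 ✓; ∠(HB, BS) = 90.00° ✓; |BS| = 19.60 ✓; ∠BSK = 57.70° ✓; |SK| = 32.10 ✗.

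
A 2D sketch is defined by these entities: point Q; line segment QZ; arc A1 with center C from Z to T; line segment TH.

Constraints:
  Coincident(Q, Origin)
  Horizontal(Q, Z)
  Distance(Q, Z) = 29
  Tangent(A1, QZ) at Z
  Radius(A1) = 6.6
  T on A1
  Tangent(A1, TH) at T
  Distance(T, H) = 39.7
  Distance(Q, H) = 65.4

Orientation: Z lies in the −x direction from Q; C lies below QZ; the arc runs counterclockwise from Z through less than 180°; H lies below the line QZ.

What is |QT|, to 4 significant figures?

35.16

Q is at the origin; Q and Z share the same y with |QZ| = 29.0 and Z on the −x side, so Z = (-29.00, 0.000). Tangency of A1 to QZ means the radius CZ is perpendicular to QZ, so C = Z + (0, -6.6) = (-29.00, -6.600). Since CT ⟂ TH (tangency), |CH| = √(6.6² + 39.7²) = 40.24 regardless of where T sits on A1. So H lies on both circle(Q, 65.4) and circle(C, 40.24); the below-QZ intersection is H = (-52.06, -39.58). T is the foot of the tangent from H: T = (-34.96, -3.756).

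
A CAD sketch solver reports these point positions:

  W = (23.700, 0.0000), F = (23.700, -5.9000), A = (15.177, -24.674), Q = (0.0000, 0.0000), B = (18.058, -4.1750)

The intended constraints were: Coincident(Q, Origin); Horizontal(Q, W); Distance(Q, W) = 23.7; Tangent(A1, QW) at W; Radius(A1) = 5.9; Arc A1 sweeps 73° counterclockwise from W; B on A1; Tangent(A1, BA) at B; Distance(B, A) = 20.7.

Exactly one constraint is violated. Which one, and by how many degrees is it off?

Tangent(A1, BA) at B — off by 9.00°.

Q = (0.00, 0.00) ✓; Q.y = 0.00, W.y = 0.00 ✓; |QW| = 23.70 ✓; ∠(FW, WQ) = 90.00° ✓; |FW| = 5.900 ✓; bearing(F→B) − bearing(F→W) = 73.00° ✓; |FB| = 5.900 ✓; ∠(FB, BA) = 81.00° ✗; |BA| = 20.70 ✓.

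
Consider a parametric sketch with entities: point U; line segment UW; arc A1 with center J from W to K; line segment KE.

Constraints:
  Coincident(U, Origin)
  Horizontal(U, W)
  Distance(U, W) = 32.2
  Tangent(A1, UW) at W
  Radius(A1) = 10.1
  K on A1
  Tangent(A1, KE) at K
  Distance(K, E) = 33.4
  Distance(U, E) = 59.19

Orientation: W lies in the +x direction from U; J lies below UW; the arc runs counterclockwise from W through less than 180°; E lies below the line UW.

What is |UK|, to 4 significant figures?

27.70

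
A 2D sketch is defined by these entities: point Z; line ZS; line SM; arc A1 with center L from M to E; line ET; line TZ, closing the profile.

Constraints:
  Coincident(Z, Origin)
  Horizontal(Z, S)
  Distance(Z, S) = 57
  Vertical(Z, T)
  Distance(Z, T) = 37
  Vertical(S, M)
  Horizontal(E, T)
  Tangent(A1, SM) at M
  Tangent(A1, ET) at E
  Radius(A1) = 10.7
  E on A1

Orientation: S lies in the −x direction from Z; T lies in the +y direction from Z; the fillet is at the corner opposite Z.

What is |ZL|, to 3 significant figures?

53.2

ZT is vertical with |ZT| = 37.0 and T on the +y side, so T = (0.00, 37.0). The virtual corner opposite Z is at (-57.0, 37.0). Tangency of A1 to SM means the radius LM is perpendicular to SM and tangency of A1 to ET means the radius LE is perpendicular to ET, with radius 10.7, so the center L sits 10.7 in from both sides at L = (-46.3, 26.3). Then |ZL| = |L − Z| = 53.2.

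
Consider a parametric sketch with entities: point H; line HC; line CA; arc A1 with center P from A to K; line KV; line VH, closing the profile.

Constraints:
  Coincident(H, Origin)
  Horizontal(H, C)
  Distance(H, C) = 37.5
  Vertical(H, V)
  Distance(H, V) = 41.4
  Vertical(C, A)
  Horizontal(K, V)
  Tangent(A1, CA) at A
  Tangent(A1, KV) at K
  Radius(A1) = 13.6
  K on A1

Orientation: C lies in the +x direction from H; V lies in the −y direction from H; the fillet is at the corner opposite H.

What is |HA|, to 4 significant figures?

46.68

The virtual corner opposite H is at (37.50, -41.40). Tangency of A1 to CA means the radius PA is perpendicular to CA and A1 meets KV tangentially, so PK is at right angles to KV, with radius 13.6, so the center P sits 13.6 in from both sides at P = (23.90, -27.80). That places the tangent points at A = (37.50, -27.80) on CA and K = (23.90, -41.40) on KV. Then |HA| = |A − H| = 46.68.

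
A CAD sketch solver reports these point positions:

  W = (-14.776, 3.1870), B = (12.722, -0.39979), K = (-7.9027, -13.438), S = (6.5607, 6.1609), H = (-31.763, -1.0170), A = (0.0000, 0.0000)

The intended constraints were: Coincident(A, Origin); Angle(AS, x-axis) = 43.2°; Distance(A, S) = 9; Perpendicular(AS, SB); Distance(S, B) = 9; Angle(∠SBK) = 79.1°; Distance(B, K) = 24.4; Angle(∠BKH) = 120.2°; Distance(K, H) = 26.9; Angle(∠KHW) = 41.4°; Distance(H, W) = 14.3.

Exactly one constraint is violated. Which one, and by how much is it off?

Distance(H, W) = 14.3 — off by 3.20.

A = (0.00, 0.00) ✓; AS at 43.20° ✓; |AS| = 9.000 ✓; ∠(AS, SB) = 90.00° ✓; |SB| = 9.000 ✓; ∠SBK = 79.10° ✓; |BK| = 24.40 ✓; ∠BKH = 120.2° ✓; |KH| = 26.90 ✓; ∠KHW = 41.40° ✓; |HW| = 17.50 ✗.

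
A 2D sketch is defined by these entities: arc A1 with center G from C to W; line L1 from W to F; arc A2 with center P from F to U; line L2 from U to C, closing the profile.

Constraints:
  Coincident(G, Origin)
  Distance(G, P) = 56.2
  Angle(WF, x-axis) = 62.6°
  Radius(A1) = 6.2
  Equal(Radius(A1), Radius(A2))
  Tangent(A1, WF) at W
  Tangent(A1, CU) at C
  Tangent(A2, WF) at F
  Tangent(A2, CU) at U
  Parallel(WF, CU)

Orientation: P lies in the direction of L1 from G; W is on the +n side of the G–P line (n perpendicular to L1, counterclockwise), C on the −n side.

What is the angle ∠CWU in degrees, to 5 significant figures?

77.558°

The slot axis is L1's direction at 62.6°, so u = (cos 62.6°, sin 62.6°) = (0.46020, 0.88782) and n = (−sin 62.6°, cos 62.6°) = (-0.88782, 0.46020). G is at the origin and P lies 56.2 along u from G, so P = 56.2·u = (25.863, 49.895). Tangency of A1 to both parallel lines with radius 6.2 puts W and C at G ± 6.2·n: W = (-5.5045, 2.8532), C = (5.5045, -2.8532). Equal radii place F and U the same way about P: F = P + 6.2·n = (20.359, 52.748), U = P − 6.2·n = (31.368, 47.042). Then cos ∠CWU = WC·WU / (|WC||WU|), giving 77.558°.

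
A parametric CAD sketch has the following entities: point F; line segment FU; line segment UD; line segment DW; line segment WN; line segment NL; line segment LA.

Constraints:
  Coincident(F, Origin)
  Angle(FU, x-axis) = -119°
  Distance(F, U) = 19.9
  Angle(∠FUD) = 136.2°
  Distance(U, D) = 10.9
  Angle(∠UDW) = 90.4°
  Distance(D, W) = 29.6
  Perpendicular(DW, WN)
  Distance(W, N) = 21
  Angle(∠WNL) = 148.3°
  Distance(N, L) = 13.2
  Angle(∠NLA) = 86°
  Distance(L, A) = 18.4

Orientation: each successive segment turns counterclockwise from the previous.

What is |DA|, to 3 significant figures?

22.8

∠WNL = 148.3° gives NL at 136° from the x-axis; with |NL| = 13.2, L = (7.07, 8.91). ∠NLA = 86.0° gives LA at -130° from the x-axis; with |LA| = 18.4, A = (-4.73, -5.20). Then |DA| = |A − D| = 22.8.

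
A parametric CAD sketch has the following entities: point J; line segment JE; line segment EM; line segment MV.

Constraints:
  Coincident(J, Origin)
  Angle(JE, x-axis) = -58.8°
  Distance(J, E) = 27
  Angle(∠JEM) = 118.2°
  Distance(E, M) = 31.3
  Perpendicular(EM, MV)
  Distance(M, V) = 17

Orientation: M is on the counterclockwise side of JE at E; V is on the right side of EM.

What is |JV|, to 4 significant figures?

60.05

J is at the origin; JE runs at -58.8° with length 27.0, so E = 27.0·(cos -58.8°, sin -58.8°) = (13.99, -23.09). ∠JEM = 118.2°, so EM runs at -58.8° + (180° − 118.2°) = 3.000° from the x-axis; with |EM| = 31.3, M = E + 31.3·(cos 3.000°, sin 3.000°) = (45.24, -21.46). EM ⟂ MV; with |MV| = 17.0 on the right of EM, V = M + 17.0·(0.05234, -0.9986) = (46.13, -38.43). Then |JV| = |V − J| = 60.05.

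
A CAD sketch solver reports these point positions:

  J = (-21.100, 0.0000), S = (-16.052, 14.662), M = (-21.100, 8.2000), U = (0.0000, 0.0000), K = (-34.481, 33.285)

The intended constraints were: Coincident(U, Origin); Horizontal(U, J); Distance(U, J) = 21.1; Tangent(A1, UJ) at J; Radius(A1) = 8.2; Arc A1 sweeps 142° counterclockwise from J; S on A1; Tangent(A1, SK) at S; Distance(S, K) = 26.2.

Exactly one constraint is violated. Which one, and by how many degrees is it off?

Tangent(A1, SK) at S — off by 7.30°.

U = (0.00, 0.00) ✓; U.y = 0.00, J.y = 0.00 ✓; |UJ| = 21.10 ✓; ∠(MJ, JU) = 90.00° ✓; |MJ| = 8.200 ✓; bearing(M→S) − bearing(M→J) = 142.0° ✓; |MS| = 8.200 ✓; ∠(MS, SK) = 97.30° ✗; |SK| = 26.20 ✓.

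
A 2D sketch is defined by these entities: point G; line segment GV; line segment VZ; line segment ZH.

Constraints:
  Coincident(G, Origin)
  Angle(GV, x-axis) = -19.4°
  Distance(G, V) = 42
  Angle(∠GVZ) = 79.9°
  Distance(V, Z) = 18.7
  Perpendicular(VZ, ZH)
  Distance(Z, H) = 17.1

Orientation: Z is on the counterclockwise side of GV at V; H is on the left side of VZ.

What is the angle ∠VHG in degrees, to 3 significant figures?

107°

∠GVZ = 79.9°, so VZ runs at -19.4° + (180° − 79.9°) = 80.7° from the x-axis; with |VZ| = 18.7, Z = V + 18.7·(cos 80.7°, sin 80.7°) = (42.6, 4.50). The perpendicularity gives ZH at right angles to VZ; with |ZH| = 17.1 on the left of VZ, H = Z + 17.1·(-0.987, 0.162) = (25.8, 7.27). Then cos ∠VHG = HV·HG / (|HV||HG|), giving 107°.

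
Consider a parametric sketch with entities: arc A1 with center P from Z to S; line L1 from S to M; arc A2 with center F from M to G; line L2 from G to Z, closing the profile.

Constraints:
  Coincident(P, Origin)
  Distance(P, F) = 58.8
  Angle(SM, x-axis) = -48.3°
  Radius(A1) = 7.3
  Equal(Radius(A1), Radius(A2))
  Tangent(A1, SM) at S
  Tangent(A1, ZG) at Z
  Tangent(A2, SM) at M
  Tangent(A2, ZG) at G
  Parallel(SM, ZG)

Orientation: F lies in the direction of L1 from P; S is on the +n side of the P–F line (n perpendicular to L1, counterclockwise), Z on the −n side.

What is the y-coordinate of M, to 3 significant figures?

-39.0

Tangency of A1 to both parallel lines with radius 7.3 puts S and Z at P ± 7.3·n: S = (5.45, 4.86), Z = (-5.45, -4.86). Equal radii place M and G the same way about F: M = F + 7.3·n = (44.6, -39.0), G = F − 7.3·n = (33.7, -48.8). So M.y = -39.0.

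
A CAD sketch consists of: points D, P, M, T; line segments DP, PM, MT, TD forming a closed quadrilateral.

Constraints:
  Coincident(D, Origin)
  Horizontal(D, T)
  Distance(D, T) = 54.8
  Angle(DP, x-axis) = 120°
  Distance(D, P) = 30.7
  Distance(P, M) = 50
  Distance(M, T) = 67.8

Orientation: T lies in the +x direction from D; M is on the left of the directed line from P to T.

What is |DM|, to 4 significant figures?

63.54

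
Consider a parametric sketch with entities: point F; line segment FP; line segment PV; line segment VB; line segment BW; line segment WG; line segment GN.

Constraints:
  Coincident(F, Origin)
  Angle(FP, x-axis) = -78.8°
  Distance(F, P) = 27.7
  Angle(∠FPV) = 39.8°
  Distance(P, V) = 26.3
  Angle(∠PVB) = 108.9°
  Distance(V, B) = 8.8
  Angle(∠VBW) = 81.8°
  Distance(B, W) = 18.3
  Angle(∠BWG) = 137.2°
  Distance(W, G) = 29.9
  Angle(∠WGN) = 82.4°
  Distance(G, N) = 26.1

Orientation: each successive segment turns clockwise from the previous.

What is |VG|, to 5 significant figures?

40.674

∠VBW = 81.8° gives BW at -28.300° from the x-axis; with |BW| = 18.3, W = (4.0783, -11.033). ∠BWG = 137.2° gives WG at -71.100° from the x-axis; with |WG| = 29.9, G = (13.763, -39.321). Then |VG| = |G − V| = 40.674.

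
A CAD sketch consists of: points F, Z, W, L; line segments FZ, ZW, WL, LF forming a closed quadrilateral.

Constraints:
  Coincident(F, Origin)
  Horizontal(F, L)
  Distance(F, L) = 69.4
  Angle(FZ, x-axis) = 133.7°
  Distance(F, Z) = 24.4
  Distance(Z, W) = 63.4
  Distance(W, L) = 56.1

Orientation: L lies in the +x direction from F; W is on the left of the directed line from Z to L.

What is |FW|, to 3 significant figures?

61.4

Checks: |ZW| = 63.40 ✓; |WL| = 56.10 ✓.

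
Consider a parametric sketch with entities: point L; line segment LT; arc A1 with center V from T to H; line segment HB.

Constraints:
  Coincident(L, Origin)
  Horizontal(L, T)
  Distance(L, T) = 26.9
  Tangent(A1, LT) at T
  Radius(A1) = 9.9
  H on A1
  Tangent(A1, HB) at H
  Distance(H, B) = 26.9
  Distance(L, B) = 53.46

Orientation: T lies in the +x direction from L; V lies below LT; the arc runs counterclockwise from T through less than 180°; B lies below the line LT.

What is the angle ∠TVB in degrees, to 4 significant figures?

152.5°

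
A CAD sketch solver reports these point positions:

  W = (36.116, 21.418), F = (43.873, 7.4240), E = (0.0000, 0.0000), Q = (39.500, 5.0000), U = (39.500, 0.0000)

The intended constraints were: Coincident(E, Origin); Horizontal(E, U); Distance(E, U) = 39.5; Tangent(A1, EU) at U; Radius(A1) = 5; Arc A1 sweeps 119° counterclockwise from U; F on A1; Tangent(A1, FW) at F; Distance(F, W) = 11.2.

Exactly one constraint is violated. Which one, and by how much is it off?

Distance(F, W) = 11.2 — off by 4.80.

E = (0.00, 0.00) ✓; E.y = 0.00, U.y = 0.00 ✓; |EU| = 39.50 ✓; ∠(QU, UE) = 90.00° ✓; |QU| = 5.000 ✓; bearing(Q→F) − bearing(Q→U) = 119.0° ✓; |QF| = 5.000 ✓; ∠(QF, FW) = 90.00° ✓; |FW| = 16.00 ✗.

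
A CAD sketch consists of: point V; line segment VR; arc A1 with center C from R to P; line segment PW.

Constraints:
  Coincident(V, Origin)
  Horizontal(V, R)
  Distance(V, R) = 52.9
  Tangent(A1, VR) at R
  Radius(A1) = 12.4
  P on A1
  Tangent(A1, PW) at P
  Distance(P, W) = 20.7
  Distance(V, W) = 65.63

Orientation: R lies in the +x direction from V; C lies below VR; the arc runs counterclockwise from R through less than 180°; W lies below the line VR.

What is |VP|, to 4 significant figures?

46.96

V is at the origin; VR is horizontal with |VR| = 52.9 and R on the +x side, so R = (52.90, 0.000). A1 meets VR tangentially, so CR is at right angles to VR, so C = R + (0, -12.4) = (52.90, -12.40). Since CP ⟂ PW (tangency), |CW| = √(12.4² + 20.7²) = 24.13 regardless of where P sits on A1. So W lies on both circle(V, 65.63) and circle(C, 24.13); the below-VR intersection is W = (54.56, -36.47). P is the foot of the tangent from W: P = (42.73, -19.49).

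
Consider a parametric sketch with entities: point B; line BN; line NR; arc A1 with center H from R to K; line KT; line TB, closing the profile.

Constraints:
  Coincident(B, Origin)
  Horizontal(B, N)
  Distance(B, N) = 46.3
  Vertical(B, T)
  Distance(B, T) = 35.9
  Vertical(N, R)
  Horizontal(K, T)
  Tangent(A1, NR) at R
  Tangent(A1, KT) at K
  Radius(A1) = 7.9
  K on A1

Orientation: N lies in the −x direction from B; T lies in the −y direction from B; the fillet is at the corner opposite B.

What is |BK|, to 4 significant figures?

52.57

B is at the origin; BN is horizontal with |BN| = 46.3 and N on the −x side, so N = (-46.30, 0.000). BT is vertical with |BT| = 35.9 and T on the −y side, so T = (0.000, -35.90). The virtual corner opposite B is at (-46.30, -35.90). The tangent condition forces HR to be normal to NR and since A1 is tangent to KT there, HK ⟂ KT, with radius 7.9, so the center H sits 7.9 in from both sides at H = (-38.40, -28.00). That places the tangent points at R = (-46.30, -28.00) on NR and K = (-38.40, -35.90) on KT. Then |BK| = |K − B| = 52.57.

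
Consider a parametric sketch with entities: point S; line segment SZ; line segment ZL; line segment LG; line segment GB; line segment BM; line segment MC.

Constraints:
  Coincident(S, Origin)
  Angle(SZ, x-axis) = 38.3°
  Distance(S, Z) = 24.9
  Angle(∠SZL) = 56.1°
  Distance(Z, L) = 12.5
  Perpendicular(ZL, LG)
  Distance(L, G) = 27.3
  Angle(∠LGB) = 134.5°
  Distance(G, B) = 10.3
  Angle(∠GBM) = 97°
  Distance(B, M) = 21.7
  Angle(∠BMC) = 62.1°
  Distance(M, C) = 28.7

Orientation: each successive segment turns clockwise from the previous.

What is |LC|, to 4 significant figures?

9.723

S is at the origin; SZ runs at 38.3° with length 24.9, so Z = (19.54, 15.43). ∠SZL = 56.1° gives ZL at -85.60° from the x-axis; with |ZL| = 12.5, L = (20.50, 2.969). ZL ⟂ LG, so LG runs at -175.6°; with |LG| = 27.3, G = (-6.720, 0.8749). ∠LGB = 134.5° gives GB at 138.9° from the x-axis; with |GB| = 10.3, B = (-14.48, 7.646). ∠GBM = 97.0° gives BM at 55.90° from the x-axis; with |BM| = 21.7, M = (-2.315, 25.61). ∠BMC = 62.1° gives MC at -62.00° from the x-axis; with |MC| = 28.7, C = (11.16, 0.2742). Then |LC| = |C − L| = 9.723.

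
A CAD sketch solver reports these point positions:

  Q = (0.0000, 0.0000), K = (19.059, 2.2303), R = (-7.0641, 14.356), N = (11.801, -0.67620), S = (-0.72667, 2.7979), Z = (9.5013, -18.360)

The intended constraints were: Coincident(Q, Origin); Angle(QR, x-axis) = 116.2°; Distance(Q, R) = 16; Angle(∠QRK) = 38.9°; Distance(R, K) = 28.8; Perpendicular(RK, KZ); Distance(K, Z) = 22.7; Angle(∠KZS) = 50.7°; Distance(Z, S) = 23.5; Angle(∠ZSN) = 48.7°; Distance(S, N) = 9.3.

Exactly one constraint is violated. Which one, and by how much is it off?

Distance(S, N) = 9.3 — off by 3.70.

Q = (0.00, 0.00) ✓; QR at 116.2° ✓; |QR| = 16.00 ✓; ∠QRK = 38.90° ✓; |RK| = 28.80 ✓; ∠(RK, KZ) = 90.00° ✓; |KZ| = 22.70 ✓; ∠KZS = 50.70° ✓; |ZS| = 23.50 ✓; ∠ZSN = 48.70° ✓; |SN| = 13.00 ✗.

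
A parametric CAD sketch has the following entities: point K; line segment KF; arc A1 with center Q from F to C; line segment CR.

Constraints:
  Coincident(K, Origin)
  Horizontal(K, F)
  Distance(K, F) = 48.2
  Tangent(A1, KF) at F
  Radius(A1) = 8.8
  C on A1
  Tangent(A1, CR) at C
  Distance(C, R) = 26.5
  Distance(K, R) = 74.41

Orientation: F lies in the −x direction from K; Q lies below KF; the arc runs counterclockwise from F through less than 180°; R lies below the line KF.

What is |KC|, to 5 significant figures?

55.930

K is at the origin; KF is horizontal with |KF| = 48.2 and F on the −x side, so F = (-48.200, 0.0000). A1 meets KF tangentially, so QF is at right angles to KF, so Q = F + (0, -8.8) = (-48.200, -8.8000). Since QC ⟂ CR (tangency), |QR| = √(8.8² + 26.5²) = 27.923 regardless of where C sits on A1. So R lies on both circle(K, 74.41) and circle(Q, 27.923); the below-KF intersection is R = (-69.307, -27.080). C is the foot of the tangent from R: C = (-55.764, -4.3026).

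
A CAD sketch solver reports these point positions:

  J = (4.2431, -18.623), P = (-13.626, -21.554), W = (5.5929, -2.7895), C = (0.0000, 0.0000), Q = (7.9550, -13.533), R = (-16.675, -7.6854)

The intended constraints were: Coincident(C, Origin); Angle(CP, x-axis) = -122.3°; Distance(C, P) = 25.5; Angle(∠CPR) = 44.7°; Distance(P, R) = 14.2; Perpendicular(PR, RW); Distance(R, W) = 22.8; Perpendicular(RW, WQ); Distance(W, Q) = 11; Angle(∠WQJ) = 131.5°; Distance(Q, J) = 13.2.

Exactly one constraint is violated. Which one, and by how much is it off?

Distance(Q, J) = 13.2 — off by 6.90.

C = (0.00, 0.00) ✓; CP at -122.3° ✓; |CP| = 25.50 ✓; ∠CPR = 44.70° ✓; |PR| = 14.20 ✓; ∠(PR, RW) = 90.00° ✓; |RW| = 22.80 ✓; ∠(RW, WQ) = 90.00° ✓; |WQ| = 11.00 ✓; ∠WQJ = 131.5° ✓; |QJ| = 6.300 ✗.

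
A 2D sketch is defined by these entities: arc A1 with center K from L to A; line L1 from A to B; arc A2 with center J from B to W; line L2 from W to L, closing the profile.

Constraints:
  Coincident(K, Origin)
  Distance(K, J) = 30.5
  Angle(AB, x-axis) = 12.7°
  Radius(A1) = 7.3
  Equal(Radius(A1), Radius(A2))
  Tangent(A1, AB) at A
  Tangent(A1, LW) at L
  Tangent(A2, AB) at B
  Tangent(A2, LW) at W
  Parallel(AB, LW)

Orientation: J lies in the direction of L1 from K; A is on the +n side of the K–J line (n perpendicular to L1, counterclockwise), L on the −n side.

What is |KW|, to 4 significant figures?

31.36

The slot axis is L1's direction at 12.7°, so u = (cos 12.7°, sin 12.7°) = (0.9755, 0.2198) and n = (−sin 12.7°, cos 12.7°) = (-0.2198, 0.9755). K is at the origin and J lies 30.5 along u from K, so J = 30.5·u = (29.75, 6.705). Tangency of A1 to both parallel lines with radius 7.3 puts A and L at K ± 7.3·n: A = (-1.605, 7.121), L = (1.605, -7.121). Equal radii place B and W the same way about J: B = J + 7.3·n = (28.15, 13.83), W = J − 7.3·n = (31.36, -0.4161). Then |KW| = |W − K| = 31.36.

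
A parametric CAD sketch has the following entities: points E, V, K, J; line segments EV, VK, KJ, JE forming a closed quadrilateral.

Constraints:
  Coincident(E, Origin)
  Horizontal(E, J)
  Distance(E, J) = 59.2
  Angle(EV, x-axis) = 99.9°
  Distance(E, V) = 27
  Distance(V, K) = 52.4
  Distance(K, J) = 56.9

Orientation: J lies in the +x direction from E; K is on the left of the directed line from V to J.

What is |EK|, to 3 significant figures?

67.1

Checks: |VK| = 52.40 ✓; |KJ| = 56.90 ✓.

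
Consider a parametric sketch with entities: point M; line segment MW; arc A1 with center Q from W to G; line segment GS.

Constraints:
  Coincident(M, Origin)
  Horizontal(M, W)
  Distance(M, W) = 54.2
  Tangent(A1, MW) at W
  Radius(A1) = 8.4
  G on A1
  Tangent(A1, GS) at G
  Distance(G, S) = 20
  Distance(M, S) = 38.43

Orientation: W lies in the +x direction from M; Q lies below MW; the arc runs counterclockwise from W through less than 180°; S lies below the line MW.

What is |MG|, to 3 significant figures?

48.2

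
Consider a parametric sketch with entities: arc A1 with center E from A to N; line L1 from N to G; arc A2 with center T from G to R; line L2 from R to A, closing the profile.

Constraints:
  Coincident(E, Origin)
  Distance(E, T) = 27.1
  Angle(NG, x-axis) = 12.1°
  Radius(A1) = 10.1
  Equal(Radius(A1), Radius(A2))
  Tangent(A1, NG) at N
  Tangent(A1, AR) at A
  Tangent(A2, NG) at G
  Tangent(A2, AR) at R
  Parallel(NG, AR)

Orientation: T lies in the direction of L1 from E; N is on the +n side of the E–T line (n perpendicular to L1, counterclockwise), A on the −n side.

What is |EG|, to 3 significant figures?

28.9

The slot axis is L1's direction at 12.1°, so u = (cos 12.1°, sin 12.1°) = (0.978, 0.210) and n = (−sin 12.1°, cos 12.1°) = (-0.210, 0.978). E is at the origin and T lies 27.1 along u from E, so T = 27.1·u = (26.5, 5.68). Tangency of A1 to both parallel lines with radius 10.1 puts N and A at E ± 10.1·n: N = (-2.12, 9.88), A = (2.12, -9.88). Equal radii place G and R the same way about T: G = T + 10.1·n = (24.4, 15.6), R = T − 10.1·n = (28.6, -4.19). Then |EG| = |G − E| = 28.9.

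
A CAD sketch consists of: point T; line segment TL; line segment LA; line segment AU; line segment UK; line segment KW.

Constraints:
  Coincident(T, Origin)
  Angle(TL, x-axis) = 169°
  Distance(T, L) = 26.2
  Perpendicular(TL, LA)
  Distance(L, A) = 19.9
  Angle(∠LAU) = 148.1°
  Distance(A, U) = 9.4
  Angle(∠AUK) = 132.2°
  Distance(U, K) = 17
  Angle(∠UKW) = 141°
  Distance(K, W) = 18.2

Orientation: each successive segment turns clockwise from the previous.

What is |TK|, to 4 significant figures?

31.25

T is at the origin; TL runs at 169.0° with length 26.2, so L = (-25.72, 4.999). The perpendicularity gives LA at right angles to TL, so LA runs at 79.00°; with |LA| = 19.9, A = (-21.92, 24.53). ∠LAU = 148.1° gives AU at 47.10° from the x-axis; with |AU| = 9.4, U = (-15.52, 31.42). ∠AUK = 132.2° gives UK at -0.7000° from the x-axis; with |UK| = 17.0, K = (1.476, 31.21). Then |TK| = |K − T| = 31.25.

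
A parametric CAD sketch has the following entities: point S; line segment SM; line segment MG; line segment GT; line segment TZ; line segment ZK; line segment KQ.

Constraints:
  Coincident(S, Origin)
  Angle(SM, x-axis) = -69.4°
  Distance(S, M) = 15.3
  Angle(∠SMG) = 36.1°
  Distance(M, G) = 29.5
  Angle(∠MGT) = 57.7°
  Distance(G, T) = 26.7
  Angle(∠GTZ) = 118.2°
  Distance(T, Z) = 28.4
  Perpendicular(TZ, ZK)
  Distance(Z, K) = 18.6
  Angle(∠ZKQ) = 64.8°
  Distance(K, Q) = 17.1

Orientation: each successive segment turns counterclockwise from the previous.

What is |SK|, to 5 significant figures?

25.130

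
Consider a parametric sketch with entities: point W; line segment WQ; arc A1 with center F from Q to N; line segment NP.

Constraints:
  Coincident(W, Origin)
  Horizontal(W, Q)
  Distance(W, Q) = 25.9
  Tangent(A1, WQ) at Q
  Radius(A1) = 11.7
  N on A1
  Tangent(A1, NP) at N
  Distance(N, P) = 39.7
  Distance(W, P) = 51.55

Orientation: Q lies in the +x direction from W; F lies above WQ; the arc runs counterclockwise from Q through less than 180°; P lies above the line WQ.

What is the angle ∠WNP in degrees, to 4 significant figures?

80.72°

W is at the origin; WQ is horizontal with |WQ| = 25.9 and Q on the +x side, so Q = (25.90, 0.000). A1 meets WQ tangentially, so FQ is at right angles to WQ, so F = Q + (0, 11.7) = (25.90, 11.70). Since FN ⟂ NP (tangency), |FP| = √(11.7² + 39.7²) = 41.39 regardless of where N sits on A1. So P lies on both circle(W, 51.55) and circle(F, 41.39); the above-WQ intersection is P = (11.08, 50.34). N is the foot of the tangent from P: N = (35.19, 18.81).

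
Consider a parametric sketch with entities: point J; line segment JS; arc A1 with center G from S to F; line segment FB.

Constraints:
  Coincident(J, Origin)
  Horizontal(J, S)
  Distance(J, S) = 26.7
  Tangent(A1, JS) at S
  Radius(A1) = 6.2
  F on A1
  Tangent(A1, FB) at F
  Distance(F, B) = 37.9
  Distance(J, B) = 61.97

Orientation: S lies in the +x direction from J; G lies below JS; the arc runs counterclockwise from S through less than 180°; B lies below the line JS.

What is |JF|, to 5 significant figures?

24.829

Checks: |GF| = 6.200 ✓; ∠(GF, FB) = 90.00° ✓; |FB| = 37.90 ✓; |JB| = 61.97 ✓.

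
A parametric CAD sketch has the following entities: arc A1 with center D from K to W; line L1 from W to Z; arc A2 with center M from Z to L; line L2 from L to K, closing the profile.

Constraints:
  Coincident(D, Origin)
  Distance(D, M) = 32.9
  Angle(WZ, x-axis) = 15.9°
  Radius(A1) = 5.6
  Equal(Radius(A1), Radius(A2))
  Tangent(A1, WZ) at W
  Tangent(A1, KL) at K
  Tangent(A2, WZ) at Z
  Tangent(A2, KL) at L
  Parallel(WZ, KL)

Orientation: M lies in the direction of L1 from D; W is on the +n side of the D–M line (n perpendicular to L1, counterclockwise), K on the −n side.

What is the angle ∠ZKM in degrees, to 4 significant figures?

9.140°

Tangency of A1 to both parallel lines with radius 5.6 puts W and K at D ± 5.6·n: W = (-1.534, 5.386), K = (1.534, -5.386). Equal radii place Z and L the same way about M: Z = M + 5.6·n = (30.11, 14.40), L = M − 5.6·n = (33.18, 3.628). Then cos ∠ZKM = KZ·KM / (|KZ||KM|), giving 9.140°.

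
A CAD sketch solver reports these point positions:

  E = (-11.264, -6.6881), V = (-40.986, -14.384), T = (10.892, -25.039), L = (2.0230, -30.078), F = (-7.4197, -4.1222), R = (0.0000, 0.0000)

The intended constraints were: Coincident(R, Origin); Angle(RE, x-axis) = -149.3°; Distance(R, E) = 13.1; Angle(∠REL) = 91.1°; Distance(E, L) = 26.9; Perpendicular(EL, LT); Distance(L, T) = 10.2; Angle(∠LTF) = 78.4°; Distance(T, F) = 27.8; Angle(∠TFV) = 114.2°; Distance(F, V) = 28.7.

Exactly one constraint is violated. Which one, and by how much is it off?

Distance(F, V) = 28.7 — off by 6.40.

R = (0.00, 0.00) ✓; RE at -149.3° ✓; |RE| = 13.10 ✓; ∠REL = 91.10° ✓; |EL| = 26.90 ✓; ∠(EL, LT) = 90.00° ✓; |LT| = 10.20 ✓; ∠LTF = 78.40° ✓; |TF| = 27.80 ✓; ∠TFV = 114.2° ✓; |FV| = 35.10 ✗.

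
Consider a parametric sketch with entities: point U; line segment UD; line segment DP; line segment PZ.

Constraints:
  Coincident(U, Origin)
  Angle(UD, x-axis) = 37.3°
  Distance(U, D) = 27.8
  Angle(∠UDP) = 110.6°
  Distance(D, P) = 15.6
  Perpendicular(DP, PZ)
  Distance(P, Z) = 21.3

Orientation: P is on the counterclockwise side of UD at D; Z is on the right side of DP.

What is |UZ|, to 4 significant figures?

53.70

U is at the origin; UD runs at 37.3° with length 27.8, so D = 27.8·(cos 37.3°, sin 37.3°) = (22.11, 16.85). ∠UDP = 110.6°, so DP runs at 37.3° + (180° − 110.6°) = 106.7° from the x-axis; with |DP| = 15.6, P = D + 15.6·(cos 106.7°, sin 106.7°) = (17.63, 31.79). DP ⟂ PZ; with |PZ| = 21.3 on the right of DP, Z = P + 21.3·(0.9578, 0.2874) = (38.03, 37.91). Then |UZ| = |Z − U| = 53.70.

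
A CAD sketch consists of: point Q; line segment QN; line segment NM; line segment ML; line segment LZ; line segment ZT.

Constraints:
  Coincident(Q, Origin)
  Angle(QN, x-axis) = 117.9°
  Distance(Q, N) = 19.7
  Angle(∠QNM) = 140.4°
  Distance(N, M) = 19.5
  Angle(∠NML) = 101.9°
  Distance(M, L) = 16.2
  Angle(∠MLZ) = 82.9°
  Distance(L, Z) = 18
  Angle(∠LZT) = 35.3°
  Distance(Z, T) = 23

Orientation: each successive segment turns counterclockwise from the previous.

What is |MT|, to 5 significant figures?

3.9305

∠MLZ = 82.9° gives LZ at -27.300° from the x-axis; with |LZ| = 18.0, Z = (-20.391, 3.2500). ∠LZT = 35.3° gives ZT at 117.40° from the x-axis; with |ZT| = 23.0, T = (-30.976, 23.670). Then |MT| = |T − M| = 3.9305.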